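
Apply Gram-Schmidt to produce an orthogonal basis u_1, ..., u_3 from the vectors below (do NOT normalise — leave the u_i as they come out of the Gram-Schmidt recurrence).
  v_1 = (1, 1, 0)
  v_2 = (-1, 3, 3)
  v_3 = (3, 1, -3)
Orthogonal basis:
  u_1 = (1, 1, 0)
  u_2 = (-2, 2, 3)
  u_3 = (-9/17, 9/17, -12/17)

Apply the Gram-Schmidt recurrence
  u_1 = v_1
  u_i = v_i − Σ_{j<i} ((v_i · u_j) / (u_j · u_j)) · u_j.

Step by step this gives:
  u_1 = (1, 1, 0)
  u_2 = (-2, 2, 3)
  u_3 = (-9/17, 9/17, -12/17)

Orthogonality check:
  u_2 · u_1 = 0 (should be 0)
  u_3 · u_1 = 0 (should be 0)
  u_3 · u_2 = 0 (should be 0)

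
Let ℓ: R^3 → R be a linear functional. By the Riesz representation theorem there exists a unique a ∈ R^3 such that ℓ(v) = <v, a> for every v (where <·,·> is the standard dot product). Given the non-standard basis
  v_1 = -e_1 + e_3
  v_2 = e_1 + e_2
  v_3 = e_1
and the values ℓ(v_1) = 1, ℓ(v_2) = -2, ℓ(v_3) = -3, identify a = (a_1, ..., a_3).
a = (-3, 1, -2)

Write a = (a_1, ..., a_3) in the standard basis. For each basis vector v_i, ℓ(v_i) = <v_i, a> is a linear equation in the a_j's. Collect the n equations into a matrix system V a = ℓ, where row i of V is v_i (expressed in the standard basis). Since V is invertible (lower-triangular with 1s on the diagonal, up to permutation), solve by back-substitution:
  V =
[[-1, 0, 1],
 [1, 1, 0],
 [1, 0, 0]]
  V a = (1, -2, -3)
Solving gives a = (-3, 1, -2).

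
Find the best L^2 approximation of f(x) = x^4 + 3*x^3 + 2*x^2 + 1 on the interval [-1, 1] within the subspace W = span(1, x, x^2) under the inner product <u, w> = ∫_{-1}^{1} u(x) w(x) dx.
g(x) = 20*x^2/7 + 9*x/5 + 32/35

The best approximation g ∈ W is the orthogonal projection of f onto W. Writing g = a_0 + a_1 x + a_2 x^2, the coefficients solve the normal equations G · a = b where
  G_{ij} = <φ_i, φ_j> and b_i = <f, φ_i>, with φ_0 = 1, φ_1 = x, φ_2 = x^2.
G =
  [2, 0, 2/3]
  [0, 2/3, 0]
  [2/3, 0, 2/5],
b = (56/15, 6/5, 184/105).
Solving gives a_0 = 32/35, a_1 = 9/5, a_2 = 20/7, so
  g(x) = 20*x^2/7 + 9*x/5 + 32/35.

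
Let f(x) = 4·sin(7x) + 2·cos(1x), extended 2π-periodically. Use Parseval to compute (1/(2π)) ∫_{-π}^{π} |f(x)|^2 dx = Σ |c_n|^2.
Σ |c_n|^2 = 10

Expand |f|^2 and use orthogonality of {sin(nx), cos(mx)} on [-π, π]:
  ∫_{-π}^{π} sin(nx)^2 dx = π, ∫ cos(mx)^2 dx = π, and cross terms integrate to 0.
So ∫_{-π}^{π} f(x)^2 dx = 4^2 · π + 2^2 · π = (16 + 4)π.
Divide by 2π: (16 + 4)/2 = 10.
By Parseval, this equals Σ |c_n|^2.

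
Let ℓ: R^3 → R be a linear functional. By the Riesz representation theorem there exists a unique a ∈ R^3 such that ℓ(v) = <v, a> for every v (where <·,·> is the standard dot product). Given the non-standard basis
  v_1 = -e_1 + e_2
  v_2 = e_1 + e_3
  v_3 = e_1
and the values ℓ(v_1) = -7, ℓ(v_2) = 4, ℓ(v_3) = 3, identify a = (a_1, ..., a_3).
a = (3, -4, 1)

Write a = (a_1, ..., a_3) in the standard basis. For each basis vector v_i, ℓ(v_i) = <v_i, a> is a linear equation in the a_j's. Collect the n equations into a matrix system V a = ℓ, where row i of V is v_i (expressed in the standard basis). Since V is invertible (lower-triangular with 1s on the diagonal, up to permutation), solve by back-substitution:
  V =
[[-1, 1, 0],
 [1, 0, 1],
 [1, 0, 0]]
  V a = (-7, 4, 3)
Solving gives a = (3, -4, 1).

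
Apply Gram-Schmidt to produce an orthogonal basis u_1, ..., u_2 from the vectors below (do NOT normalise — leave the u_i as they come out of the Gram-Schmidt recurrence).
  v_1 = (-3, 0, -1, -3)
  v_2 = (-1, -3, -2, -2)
Orthogonal basis:
  u_1 = (-3, 0, -1, -3)
  u_2 = (14/19, -3, -27/19, -5/19)

Apply the Gram-Schmidt recurrence
  u_1 = v_1
  u_i = v_i − Σ_{j<i} ((v_i · u_j) / (u_j · u_j)) · u_j.

Step by step this gives:
  u_1 = (-3, 0, -1, -3)
  u_2 = (14/19, -3, -27/19, -5/19)

Orthogonality check:
  u_2 · u_1 = 0 (should be 0)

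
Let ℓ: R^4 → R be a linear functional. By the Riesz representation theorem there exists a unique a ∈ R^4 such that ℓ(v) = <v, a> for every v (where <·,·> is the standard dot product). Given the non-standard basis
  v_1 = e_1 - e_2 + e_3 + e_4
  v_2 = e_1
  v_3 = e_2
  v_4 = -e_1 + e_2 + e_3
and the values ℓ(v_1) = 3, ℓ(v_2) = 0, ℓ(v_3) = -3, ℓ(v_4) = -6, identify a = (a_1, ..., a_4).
a = (0, -3, -3, 3)

Write a = (a_1, ..., a_4) in the standard basis. For each basis vector v_i, ℓ(v_i) = <v_i, a> is a linear equation in the a_j's. Collect the n equations into a matrix system V a = ℓ, where row i of V is v_i (expressed in the standard basis). Since V is invertible (lower-triangular with 1s on the diagonal, up to permutation), solve by back-substitution:
  V =
[[1, -1, 1, 1],
 [1, 0, 0, 0],
 [0, 1, 0, 0],
 [-1, 1, 1, 0]]
  V a = (3, 0, -3, -6)
Solving gives a = (0, -3, -3, 3).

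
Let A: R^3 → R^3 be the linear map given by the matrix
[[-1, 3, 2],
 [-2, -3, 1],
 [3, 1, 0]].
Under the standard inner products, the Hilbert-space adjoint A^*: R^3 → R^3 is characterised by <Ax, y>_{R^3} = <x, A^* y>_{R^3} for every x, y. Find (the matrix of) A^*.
A^* = A^T =
[[-1, -2, 3],
 [3, -3, 1],
 [2, 1, 0]]

For real matrices with standard dot products, the defining identity <Ax, y> = <x, A^* y> gives (Ax)^T y = x^T (A^*) y, i.e. x^T A^T y = x^T (A^*) y. Since this holds for all x, y, we must have A^* = A^T. Therefore
A^* =
[[-1, -2, 3],
 [3, -3, 1],
 [2, 1, 0]].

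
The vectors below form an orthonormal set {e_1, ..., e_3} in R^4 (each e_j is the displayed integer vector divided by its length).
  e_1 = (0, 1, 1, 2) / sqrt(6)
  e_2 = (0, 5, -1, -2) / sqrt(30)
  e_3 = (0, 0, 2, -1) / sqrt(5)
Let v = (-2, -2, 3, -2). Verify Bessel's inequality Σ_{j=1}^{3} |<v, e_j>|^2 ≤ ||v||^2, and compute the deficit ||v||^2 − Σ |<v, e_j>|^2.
Σ |<v, e_j>|^2 = 17; ||v||^2 = 21; deficit = 4

Write each e_j = u_j / sqrt(<u_j, u_j>) where u_j is the displayed integer vector. Then <v, e_j> = <v, u_j> / sqrt(<u_j, u_j>), so |<v, e_j>|^2 = <v, u_j>^2 / <u_j, u_j>.
Coefficients: <v, e_1> = -3/sqrt(6), <v, e_2> = -9/sqrt(30), <v, e_3> = 8/sqrt(5).
Square and sum: Σ |<v, e_j>|^2 = 17.
Compute ||v||^2 = v·v = 21.
Deficit = 21 − 17 = 4 ≥ 0, confirming Bessel's inequality. (The deficit equals ||v − Σ <v,e_j> e_j||^2, the squared distance from v to span{e_j}.)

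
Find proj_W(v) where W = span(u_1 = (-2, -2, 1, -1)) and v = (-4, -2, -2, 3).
proj_W(v) = (-7/5, -7/5, 7/10, -7/10)

Set up U = [u_1 | ... | u_1] ∈ R^(4×1). The projector onto W = col(U) is P = U (U^T U)^(-1) U^T.
Compute U^T U =
  [10],
and U^T v = (7).
Solve U^T U · c = U^T v for the coefficients: c = (7/10). The projection is proj_W(v) = U c.
Check: (v - proj_W(v)) · u_1 = 0  (should be 0).
Result: proj_W(v) = (-7/5, -7/5, 7/10, -7/10).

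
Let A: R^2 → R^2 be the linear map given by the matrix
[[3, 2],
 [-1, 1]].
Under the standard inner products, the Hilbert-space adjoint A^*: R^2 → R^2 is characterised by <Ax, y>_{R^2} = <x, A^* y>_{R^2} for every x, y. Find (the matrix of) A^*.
A^* = A^T =
[[3, -1],
 [2, 1]]

For real matrices with standard dot products, the defining identity <Ax, y> = <x, A^* y> gives (Ax)^T y = x^T (A^*) y, i.e. x^T A^T y = x^T (A^*) y. Since this holds for all x, y, we must have A^* = A^T. Therefore
A^* =
[[3, -1],
 [2, 1]].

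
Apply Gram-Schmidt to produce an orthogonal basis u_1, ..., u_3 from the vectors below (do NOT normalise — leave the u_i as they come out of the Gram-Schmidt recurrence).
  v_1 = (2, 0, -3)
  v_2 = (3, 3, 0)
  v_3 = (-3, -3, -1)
Orthogonal basis:
  u_1 = (2, 0, -3)
  u_2 = (27/13, 3, 18/13)
  u_3 = (-3/11, 3/11, -2/11)

Apply the Gram-Schmidt recurrence
  u_1 = v_1
  u_i = v_i − Σ_{j<i} ((v_i · u_j) / (u_j · u_j)) · u_j.

Step by step this gives:
  u_1 = (2, 0, -3)
  u_2 = (27/13, 3, 18/13)
  u_3 = (-3/11, 3/11, -2/11)

Orthogonality check:
  u_2 · u_1 = 0 (should be 0)
  u_3 · u_1 = 0 (should be 0)
  u_3 · u_2 = 0 (should be 0)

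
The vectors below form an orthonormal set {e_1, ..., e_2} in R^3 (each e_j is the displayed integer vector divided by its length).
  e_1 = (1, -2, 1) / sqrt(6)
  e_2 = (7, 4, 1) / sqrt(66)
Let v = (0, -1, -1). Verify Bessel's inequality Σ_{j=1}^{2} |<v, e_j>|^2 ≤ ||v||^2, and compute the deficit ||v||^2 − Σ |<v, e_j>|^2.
Σ |<v, e_j>|^2 = 6/11; ||v||^2 = 2; deficit = 16/11

Write each e_j = u_j / sqrt(<u_j, u_j>) where u_j is the displayed integer vector. Then <v, e_j> = <v, u_j> / sqrt(<u_j, u_j>), so |<v, e_j>|^2 = <v, u_j>^2 / <u_j, u_j>.
Coefficients: <v, e_1> = 1/sqrt(6), <v, e_2> = -5/sqrt(66).
Square and sum: Σ |<v, e_j>|^2 = 6/11.
Compute ||v||^2 = v·v = 2.
Deficit = 2 − 6/11 = 16/11 ≥ 0, confirming Bessel's inequality. (The deficit equals ||v − Σ <v,e_j> e_j||^2, the squared distance from v to span{e_j}.)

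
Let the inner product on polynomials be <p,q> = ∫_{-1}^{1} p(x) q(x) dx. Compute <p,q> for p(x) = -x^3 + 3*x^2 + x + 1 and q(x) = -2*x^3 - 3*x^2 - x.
<p,q> = -128/21

Expand the product: p(x)·q(x) = 2*x^6 - 3*x^5 - 10*x^4 - 8*x^3 - 4*x^2 - x.
∫_{-1}^{1} of each monomial x^k gives [2/(k+1) if k even, 0 if k odd]. Integrating term-by-term (or equivalently evaluating the antiderivative F(x) = 2*x^7/7 - x^6/2 - 2*x^5 - 2*x^4 - 4*x^3/3 - x^2/2 at the endpoints):
  F(1) − F(−1) = -127/21 − (1/21) = -128/21.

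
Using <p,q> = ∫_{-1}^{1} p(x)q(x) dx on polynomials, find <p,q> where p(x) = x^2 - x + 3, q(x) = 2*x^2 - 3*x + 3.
<p,q> = 134/5

Expand the product: p(x)·q(x) = 2*x^4 - 5*x^3 + 12*x^2 - 12*x + 9.
∫_{-1}^{1} of each monomial x^k gives [2/(k+1) if k even, 0 if k odd]. Integrating term-by-term (or equivalently evaluating the antiderivative F(x) = 2*x^5/5 - 5*x^4/4 + 4*x^3 - 6*x^2 + 9*x at the endpoints):
  F(1) − F(−1) = 123/20 − (-413/20) = 134/5.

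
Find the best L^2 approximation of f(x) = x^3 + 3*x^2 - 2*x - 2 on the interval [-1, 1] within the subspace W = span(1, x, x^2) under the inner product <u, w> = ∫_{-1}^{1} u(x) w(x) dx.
g(x) = 3*x^2 - 7*x/5 - 2

The best approximation g ∈ W is the orthogonal projection of f onto W. Writing g = a_0 + a_1 x + a_2 x^2, the coefficients solve the normal equations G · a = b where
  G_{ij} = <φ_i, φ_j> and b_i = <f, φ_i>, with φ_0 = 1, φ_1 = x, φ_2 = x^2.
G =
  [2, 0, 2/3]
  [0, 2/3, 0]
  [2/3, 0, 2/5],
b = (-2, -14/15, -2/15).
Solving gives a_0 = -2, a_1 = -7/5, a_2 = 3, so
  g(x) = 3*x^2 - 7*x/5 - 2.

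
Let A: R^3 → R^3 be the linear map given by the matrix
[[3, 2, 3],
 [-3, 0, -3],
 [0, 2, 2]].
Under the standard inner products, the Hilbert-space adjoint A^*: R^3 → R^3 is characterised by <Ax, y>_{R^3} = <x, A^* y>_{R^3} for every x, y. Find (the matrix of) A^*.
A^* = A^T =
[[3, -3, 0],
 [2, 0, 2],
 [3, -3, 2]]

For real matrices with standard dot products, the defining identity <Ax, y> = <x, A^* y> gives (Ax)^T y = x^T (A^*) y, i.e. x^T A^T y = x^T (A^*) y. Since this holds for all x, y, we must have A^* = A^T. Therefore
A^* =
[[3, -3, 0],
 [2, 0, 2],
 [3, -3, 2]].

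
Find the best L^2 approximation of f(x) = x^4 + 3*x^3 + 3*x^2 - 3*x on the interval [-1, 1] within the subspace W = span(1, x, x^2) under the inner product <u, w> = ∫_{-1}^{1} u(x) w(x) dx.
g(x) = 27*x^2/7 - 6*x/5 - 3/35

The best approximation g ∈ W is the orthogonal projection of f onto W. Writing g = a_0 + a_1 x + a_2 x^2, the coefficients solve the normal equations G · a = b where
  G_{ij} = <φ_i, φ_j> and b_i = <f, φ_i>, with φ_0 = 1, φ_1 = x, φ_2 = x^2.
G =
  [2, 0, 2/3]
  [0, 2/3, 0]
  [2/3, 0, 2/5],
b = (12/5, -4/5, 52/35).
Solving gives a_0 = -3/35, a_1 = -6/5, a_2 = 27/7, so
  g(x) = 27*x^2/7 - 6*x/5 - 3/35.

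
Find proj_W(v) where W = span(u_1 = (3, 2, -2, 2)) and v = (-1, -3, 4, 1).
proj_W(v) = (-15/7, -10/7, 10/7, -10/7)

Set up U = [u_1 | ... | u_1] ∈ R^(4×1). The projector onto W = col(U) is P = U (U^T U)^(-1) U^T.
Compute U^T U =
  [21],
and U^T v = (-15).
Solve U^T U · c = U^T v for the coefficients: c = (-5/7). The projection is proj_W(v) = U c.
Check: (v - proj_W(v)) · u_1 = 0  (should be 0).
Result: proj_W(v) = (-15/7, -10/7, 10/7, -10/7).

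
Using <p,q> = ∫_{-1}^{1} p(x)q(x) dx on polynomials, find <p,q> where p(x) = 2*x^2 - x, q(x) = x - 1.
<p,q> = -2

Expand the product: p(x)·q(x) = 2*x^3 - 3*x^2 + x.
∫_{-1}^{1} of each monomial x^k gives [2/(k+1) if k even, 0 if k odd]. Integrating term-by-term (or equivalently evaluating the antiderivative F(x) = x^4/2 - x^3 + x^2/2 at the endpoints):
  F(1) − F(−1) = 0 − (2) = -2.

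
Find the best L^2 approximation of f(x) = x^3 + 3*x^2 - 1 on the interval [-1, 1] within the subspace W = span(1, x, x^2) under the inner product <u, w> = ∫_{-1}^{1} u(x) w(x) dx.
g(x) = 3*x^2 + 3*x/5 - 1

The best approximation g ∈ W is the orthogonal projection of f onto W. Writing g = a_0 + a_1 x + a_2 x^2, the coefficients solve the normal equations G · a = b where
  G_{ij} = <φ_i, φ_j> and b_i = <f, φ_i>, with φ_0 = 1, φ_1 = x, φ_2 = x^2.
G =
  [2, 0, 2/3]
  [0, 2/3, 0]
  [2/3, 0, 2/5],
b = (0, 2/5, 8/15).
Solving gives a_0 = -1, a_1 = 3/5, a_2 = 3, so
  g(x) = 3*x^2 + 3*x/5 - 1.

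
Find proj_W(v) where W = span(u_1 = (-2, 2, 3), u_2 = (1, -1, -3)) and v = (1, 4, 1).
proj_W(v) = (-3/2, 3/2, 1)

Set up U = [u_1 | ... | u_2] ∈ R^(3×2). The projector onto W = col(U) is P = U (U^T U)^(-1) U^T.
Compute U^T U =
  [17, -13]
  [-13, 11],
and U^T v = (9, -6).
Solve U^T U · c = U^T v for the coefficients: c = (7/6, 5/6). The projection is proj_W(v) = U c.
Check: (v - proj_W(v)) · u_1 = 0  (should be 0).
Check: (v - proj_W(v)) · u_2 = 0  (should be 0).
Result: proj_W(v) = (-3/2, 3/2, 1).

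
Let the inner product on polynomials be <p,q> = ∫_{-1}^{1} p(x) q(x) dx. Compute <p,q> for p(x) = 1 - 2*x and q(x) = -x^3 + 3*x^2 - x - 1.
<p,q> = 32/15

Expand the product: p(x)·q(x) = 2*x^4 - 7*x^3 + 5*x^2 + x - 1.
∫_{-1}^{1} of each monomial x^k gives [2/(k+1) if k even, 0 if k odd]. Integrating term-by-term (or equivalently evaluating the antiderivative F(x) = 2*x^5/5 - 7*x^4/4 + 5*x^3/3 + x^2/2 - x at the endpoints):
  F(1) − F(−1) = -11/60 − (-139/60) = 32/15.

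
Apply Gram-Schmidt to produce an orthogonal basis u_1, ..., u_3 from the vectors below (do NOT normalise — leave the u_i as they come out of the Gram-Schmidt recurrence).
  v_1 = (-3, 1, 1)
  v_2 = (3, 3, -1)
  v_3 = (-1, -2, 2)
Orthogonal basis:
  u_1 = (-3, 1, 1)
  u_2 = (12/11, 40/11, -4/11)
  u_3 = (1/2, 0, 3/2)

Apply the Gram-Schmidt recurrence
  u_1 = v_1
  u_i = v_i − Σ_{j<i} ((v_i · u_j) / (u_j · u_j)) · u_j.

Step by step this gives:
  u_1 = (-3, 1, 1)
  u_2 = (12/11, 40/11, -4/11)
  u_3 = (1/2, 0, 3/2)

Orthogonality check:
  u_2 · u_1 = 0 (should be 0)
  u_3 · u_1 = 0 (should be 0)
  u_3 · u_2 = 0 (should be 0)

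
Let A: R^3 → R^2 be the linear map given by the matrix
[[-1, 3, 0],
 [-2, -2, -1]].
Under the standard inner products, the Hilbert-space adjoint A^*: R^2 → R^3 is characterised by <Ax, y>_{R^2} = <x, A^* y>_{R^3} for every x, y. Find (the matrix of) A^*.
A^* = A^T =
[[-1, -2],
 [3, -2],
 [0, -1]]

For real matrices with standard dot products, the defining identity <Ax, y> = <x, A^* y> gives (Ax)^T y = x^T (A^*) y, i.e. x^T A^T y = x^T (A^*) y. Since this holds for all x, y, we must have A^* = A^T. Therefore
A^* =
[[-1, -2],
 [3, -2],
 [0, -1]].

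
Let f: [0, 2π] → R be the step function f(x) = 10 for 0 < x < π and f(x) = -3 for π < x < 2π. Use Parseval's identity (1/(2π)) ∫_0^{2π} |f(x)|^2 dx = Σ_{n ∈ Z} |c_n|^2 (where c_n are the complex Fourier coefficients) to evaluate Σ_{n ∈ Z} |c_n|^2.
Σ |c_n|^2 = 109/2

Parseval equates the L^2 energy of f (normalised by 1/(2π)) with the ℓ^2 sum of its Fourier coefficients: (1/(2π)) ∫_0^{2π} |f|^2 = Σ |c_n|^2.
Compute the left side: (1/(2π)) [∫_0^π 10^2 dx + ∫_π^{2π} (-3)^2 dx] = (1/(2π)) · (100π + 9π) = (100 + 9)/2 = 109/2.
So Σ_{n ∈ Z} |c_n|^2 = 109/2.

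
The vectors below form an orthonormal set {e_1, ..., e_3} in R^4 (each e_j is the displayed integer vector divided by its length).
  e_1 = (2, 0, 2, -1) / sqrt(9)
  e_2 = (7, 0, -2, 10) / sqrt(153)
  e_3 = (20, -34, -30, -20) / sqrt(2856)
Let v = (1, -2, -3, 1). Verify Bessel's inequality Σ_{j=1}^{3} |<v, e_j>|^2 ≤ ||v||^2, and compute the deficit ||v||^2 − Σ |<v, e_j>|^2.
Σ |<v, e_j>|^2 = 629/42; ||v||^2 = 15; deficit = 1/42

Write each e_j = u_j / sqrt(<u_j, u_j>) where u_j is the displayed integer vector. Then <v, e_j> = <v, u_j> / sqrt(<u_j, u_j>), so |<v, e_j>|^2 = <v, u_j>^2 / <u_j, u_j>.
Coefficients: <v, e_1> = -5/sqrt(9), <v, e_2> = 23/sqrt(153), <v, e_3> = 158/sqrt(2856).
Square and sum: Σ |<v, e_j>|^2 = 629/42.
Compute ||v||^2 = v·v = 15.
Deficit = 15 − 629/42 = 1/42 ≥ 0, confirming Bessel's inequality. (The deficit equals ||v − Σ <v,e_j> e_j||^2, the squared distance from v to span{e_j}.)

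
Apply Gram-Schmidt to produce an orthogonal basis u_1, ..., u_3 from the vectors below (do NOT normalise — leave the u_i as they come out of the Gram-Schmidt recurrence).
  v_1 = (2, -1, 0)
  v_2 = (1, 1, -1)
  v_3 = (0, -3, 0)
Orthogonal basis:
  u_1 = (2, -1, 0)
  u_2 = (3/5, 6/5, -1)
  u_3 = (-3/7, -6/7, -9/7)

Apply the Gram-Schmidt recurrence
  u_1 = v_1
  u_i = v_i − Σ_{j<i} ((v_i · u_j) / (u_j · u_j)) · u_j.

Step by step this gives:
  u_1 = (2, -1, 0)
  u_2 = (3/5, 6/5, -1)
  u_3 = (-3/7, -6/7, -9/7)

Orthogonality check:
  u_2 · u_1 = 0 (should be 0)
  u_3 · u_1 = 0 (should be 0)
  u_3 · u_2 = 0 (should be 0)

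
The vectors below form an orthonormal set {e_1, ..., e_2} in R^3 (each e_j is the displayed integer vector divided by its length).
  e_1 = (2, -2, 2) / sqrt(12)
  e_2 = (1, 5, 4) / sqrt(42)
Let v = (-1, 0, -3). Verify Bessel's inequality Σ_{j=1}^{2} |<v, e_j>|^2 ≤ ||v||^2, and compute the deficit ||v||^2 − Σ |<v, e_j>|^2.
Σ |<v, e_j>|^2 = 131/14; ||v||^2 = 10; deficit = 9/14

Write each e_j = u_j / sqrt(<u_j, u_j>) where u_j is the displayed integer vector. Then <v, e_j> = <v, u_j> / sqrt(<u_j, u_j>), so |<v, e_j>|^2 = <v, u_j>^2 / <u_j, u_j>.
Coefficients: <v, e_1> = -8/sqrt(12), <v, e_2> = -13/sqrt(42).
Square and sum: Σ |<v, e_j>|^2 = 131/14.
Compute ||v||^2 = v·v = 10.
Deficit = 10 − 131/14 = 9/14 ≥ 0, confirming Bessel's inequality. (The deficit equals ||v − Σ <v,e_j> e_j||^2, the squared distance from v to span{e_j}.)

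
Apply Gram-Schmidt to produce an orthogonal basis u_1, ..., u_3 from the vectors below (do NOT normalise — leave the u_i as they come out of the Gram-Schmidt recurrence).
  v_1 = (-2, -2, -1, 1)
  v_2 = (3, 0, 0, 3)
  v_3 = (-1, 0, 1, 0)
Orthogonal basis:
  u_1 = (-2, -2, -1, 1)
  u_2 = (12/5, -3/5, -3/10, 33/10)
  u_3 = (-8/19, 2/19, 20/19, 8/19)

Apply the Gram-Schmidt recurrence
  u_1 = v_1
  u_i = v_i − Σ_{j<i} ((v_i · u_j) / (u_j · u_j)) · u_j.

Step by step this gives:
  u_1 = (-2, -2, -1, 1)
  u_2 = (12/5, -3/5, -3/10, 33/10)
  u_3 = (-8/19, 2/19, 20/19, 8/19)

Orthogonality check:
  u_2 · u_1 = 0 (should be 0)
  u_3 · u_1 = 0 (should be 0)
  u_3 · u_2 = 0 (should be 0)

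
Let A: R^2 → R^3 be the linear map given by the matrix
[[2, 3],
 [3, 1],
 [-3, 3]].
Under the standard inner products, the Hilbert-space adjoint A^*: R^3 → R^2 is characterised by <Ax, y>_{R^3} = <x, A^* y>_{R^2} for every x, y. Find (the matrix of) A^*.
A^* = A^T =
[[2, 3, -3],
 [3, 1, 3]]

For real matrices with standard dot products, the defining identity <Ax, y> = <x, A^* y> gives (Ax)^T y = x^T (A^*) y, i.e. x^T A^T y = x^T (A^*) y. Since this holds for all x, y, we must have A^* = A^T. Therefore
A^* =
[[2, 3, -3],
 [3, 1, 3]].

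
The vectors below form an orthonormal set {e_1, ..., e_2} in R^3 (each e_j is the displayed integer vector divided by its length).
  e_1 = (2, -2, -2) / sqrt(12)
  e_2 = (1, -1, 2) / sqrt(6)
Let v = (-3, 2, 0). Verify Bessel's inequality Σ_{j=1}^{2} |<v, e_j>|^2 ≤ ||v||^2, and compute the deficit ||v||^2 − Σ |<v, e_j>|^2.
Σ |<v, e_j>|^2 = 25/2; ||v||^2 = 13; deficit = 1/2

Write each e_j = u_j / sqrt(<u_j, u_j>) where u_j is the displayed integer vector. Then <v, e_j> = <v, u_j> / sqrt(<u_j, u_j>), so |<v, e_j>|^2 = <v, u_j>^2 / <u_j, u_j>.
Coefficients: <v, e_1> = -10/sqrt(12), <v, e_2> = -5/sqrt(6).
Square and sum: Σ |<v, e_j>|^2 = 25/2.
Compute ||v||^2 = v·v = 13.
Deficit = 13 − 25/2 = 1/2 ≥ 0, confirming Bessel's inequality. (The deficit equals ||v − Σ <v,e_j> e_j||^2, the squared distance from v to span{e_j}.)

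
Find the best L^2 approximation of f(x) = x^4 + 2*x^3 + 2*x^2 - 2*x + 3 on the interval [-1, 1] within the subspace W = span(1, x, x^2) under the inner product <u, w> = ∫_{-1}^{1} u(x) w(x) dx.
g(x) = 20*x^2/7 - 4*x/5 + 102/35

The best approximation g ∈ W is the orthogonal projection of f onto W. Writing g = a_0 + a_1 x + a_2 x^2, the coefficients solve the normal equations G · a = b where
  G_{ij} = <φ_i, φ_j> and b_i = <f, φ_i>, with φ_0 = 1, φ_1 = x, φ_2 = x^2.
G =
  [2, 0, 2/3]
  [0, 2/3, 0]
  [2/3, 0, 2/5],
b = (116/15, -8/15, 108/35).
Solving gives a_0 = 102/35, a_1 = -4/5, a_2 = 20/7, so
  g(x) = 20*x^2/7 - 4*x/5 + 102/35.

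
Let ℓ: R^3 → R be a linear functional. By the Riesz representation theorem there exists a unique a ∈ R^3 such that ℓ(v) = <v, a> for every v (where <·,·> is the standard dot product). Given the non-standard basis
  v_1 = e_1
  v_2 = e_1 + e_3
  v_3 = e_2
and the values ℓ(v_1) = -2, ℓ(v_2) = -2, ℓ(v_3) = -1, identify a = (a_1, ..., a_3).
a = (-2, -1, 0)

Write a = (a_1, ..., a_3) in the standard basis. For each basis vector v_i, ℓ(v_i) = <v_i, a> is a linear equation in the a_j's. Collect the n equations into a matrix system V a = ℓ, where row i of V is v_i (expressed in the standard basis). Since V is invertible (lower-triangular with 1s on the diagonal, up to permutation), solve by back-substitution:
  V =
[[1, 0, 0],
 [1, 0, 1],
 [0, 1, 0]]
  V a = (-2, -2, -1)
Solving gives a = (-2, -1, 0).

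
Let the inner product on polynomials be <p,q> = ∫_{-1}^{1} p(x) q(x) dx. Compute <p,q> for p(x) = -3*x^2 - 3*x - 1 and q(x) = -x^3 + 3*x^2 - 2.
<p,q> = 18/5

Expand the product: p(x)·q(x) = 3*x^5 - 6*x^4 - 8*x^3 + 3*x^2 + 6*x + 2.
∫_{-1}^{1} of each monomial x^k gives [2/(k+1) if k even, 0 if k odd]. Integrating term-by-term (or equivalently evaluating the antiderivative F(x) = x^6/2 - 6*x^5/5 - 2*x^4 + x^3 + 3*x^2 + 2*x at the endpoints):
  F(1) − F(−1) = 33/10 − (-3/10) = 18/5.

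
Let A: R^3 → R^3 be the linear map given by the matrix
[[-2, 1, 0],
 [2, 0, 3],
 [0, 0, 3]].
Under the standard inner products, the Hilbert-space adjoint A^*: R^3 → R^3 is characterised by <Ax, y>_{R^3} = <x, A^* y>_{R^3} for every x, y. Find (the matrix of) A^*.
A^* = A^T =
[[-2, 2, 0],
 [1, 0, 0],
 [0, 3, 3]]

For real matrices with standard dot products, the defining identity <Ax, y> = <x, A^* y> gives (Ax)^T y = x^T (A^*) y, i.e. x^T A^T y = x^T (A^*) y. Since this holds for all x, y, we must have A^* = A^T. Therefore
A^* =
[[-2, 2, 0],
 [1, 0, 0],
 [0, 3, 3]].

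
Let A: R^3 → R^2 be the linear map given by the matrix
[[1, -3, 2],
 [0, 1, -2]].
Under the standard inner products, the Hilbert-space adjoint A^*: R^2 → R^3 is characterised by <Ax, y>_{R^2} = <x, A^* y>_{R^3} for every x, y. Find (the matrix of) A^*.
A^* = A^T =
[[1, 0],
 [-3, 1],
 [2, -2]]

For real matrices with standard dot products, the defining identity <Ax, y> = <x, A^* y> gives (Ax)^T y = x^T (A^*) y, i.e. x^T A^T y = x^T (A^*) y. Since this holds for all x, y, we must have A^* = A^T. Therefore
A^* =
[[1, 0],
 [-3, 1],
 [2, -2]].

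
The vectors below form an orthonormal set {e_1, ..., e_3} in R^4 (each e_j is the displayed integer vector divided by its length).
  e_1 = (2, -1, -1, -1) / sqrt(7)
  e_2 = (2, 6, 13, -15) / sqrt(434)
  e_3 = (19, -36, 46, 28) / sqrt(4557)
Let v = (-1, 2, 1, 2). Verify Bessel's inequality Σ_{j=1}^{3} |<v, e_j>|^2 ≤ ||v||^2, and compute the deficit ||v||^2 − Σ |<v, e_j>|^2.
Σ |<v, e_j>|^2 = 2099/294; ||v||^2 = 10; deficit = 841/294

Write each e_j = u_j / sqrt(<u_j, u_j>) where u_j is the displayed integer vector. Then <v, e_j> = <v, u_j> / sqrt(<u_j, u_j>), so |<v, e_j>|^2 = <v, u_j>^2 / <u_j, u_j>.
Coefficients: <v, e_1> = -7/sqrt(7), <v, e_2> = -7/sqrt(434), <v, e_3> = 11/sqrt(4557).
Square and sum: Σ |<v, e_j>|^2 = 2099/294.
Compute ||v||^2 = v·v = 10.
Deficit = 10 − 2099/294 = 841/294 ≥ 0, confirming Bessel's inequality. (The deficit equals ||v − Σ <v,e_j> e_j||^2, the squared distance from v to span{e_j}.)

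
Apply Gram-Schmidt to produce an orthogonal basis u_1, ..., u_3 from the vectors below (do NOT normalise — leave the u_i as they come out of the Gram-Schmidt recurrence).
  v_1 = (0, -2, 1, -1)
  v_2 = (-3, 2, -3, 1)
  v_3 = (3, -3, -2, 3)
Orthogonal basis:
  u_1 = (0, -2, 1, -1)
  u_2 = (-3, -2/3, -5/3, -1/3)
  u_3 = (69/37, -108/37, -207/74, 225/74)

Apply the Gram-Schmidt recurrence
  u_1 = v_1
  u_i = v_i − Σ_{j<i} ((v_i · u_j) / (u_j · u_j)) · u_j.

Step by step this gives:
  u_1 = (0, -2, 1, -1)
  u_2 = (-3, -2/3, -5/3, -1/3)
  u_3 = (69/37, -108/37, -207/74, 225/74)

Orthogonality check:
  u_2 · u_1 = 0 (should be 0)
  u_3 · u_1 = 0 (should be 0)
  u_3 · u_2 = 0 (should be 0)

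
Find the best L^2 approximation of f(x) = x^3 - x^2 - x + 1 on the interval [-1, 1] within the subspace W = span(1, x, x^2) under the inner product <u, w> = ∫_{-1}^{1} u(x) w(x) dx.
g(x) = -x^2 - 2*x/5 + 1

The best approximation g ∈ W is the orthogonal projection of f onto W. Writing g = a_0 + a_1 x + a_2 x^2, the coefficients solve the normal equations G · a = b where
  G_{ij} = <φ_i, φ_j> and b_i = <f, φ_i>, with φ_0 = 1, φ_1 = x, φ_2 = x^2.
G =
  [2, 0, 2/3]
  [0, 2/3, 0]
  [2/3, 0, 2/5],
b = (4/3, -4/15, 4/15).
Solving gives a_0 = 1, a_1 = -2/5, a_2 = -1, so
  g(x) = -x^2 - 2*x/5 + 1.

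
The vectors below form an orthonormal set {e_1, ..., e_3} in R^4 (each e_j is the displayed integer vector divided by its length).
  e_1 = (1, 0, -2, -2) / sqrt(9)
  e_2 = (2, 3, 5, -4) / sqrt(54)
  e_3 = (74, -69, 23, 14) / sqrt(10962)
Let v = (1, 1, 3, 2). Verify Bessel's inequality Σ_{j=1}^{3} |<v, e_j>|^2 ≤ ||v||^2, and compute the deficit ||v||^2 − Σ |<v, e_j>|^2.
Σ |<v, e_j>|^2 = 2561/203; ||v||^2 = 15; deficit = 484/203

Write each e_j = u_j / sqrt(<u_j, u_j>) where u_j is the displayed integer vector. Then <v, e_j> = <v, u_j> / sqrt(<u_j, u_j>), so |<v, e_j>|^2 = <v, u_j>^2 / <u_j, u_j>.
Coefficients: <v, e_1> = -9/sqrt(9), <v, e_2> = 12/sqrt(54), <v, e_3> = 102/sqrt(10962).
Square and sum: Σ |<v, e_j>|^2 = 2561/203.
Compute ||v||^2 = v·v = 15.
Deficit = 15 − 2561/203 = 484/203 ≥ 0, confirming Bessel's inequality. (The deficit equals ||v − Σ <v,e_j> e_j||^2, the squared distance from v to span{e_j}.)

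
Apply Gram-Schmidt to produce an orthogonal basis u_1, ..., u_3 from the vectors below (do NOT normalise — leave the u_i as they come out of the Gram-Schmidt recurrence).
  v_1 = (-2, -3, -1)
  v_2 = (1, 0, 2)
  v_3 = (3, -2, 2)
Orthogonal basis:
  u_1 = (-2, -3, -1)
  u_2 = (3/7, -6/7, 12/7)
  u_3 = (2, -1, -1)

Apply the Gram-Schmidt recurrence
  u_1 = v_1
  u_i = v_i − Σ_{j<i} ((v_i · u_j) / (u_j · u_j)) · u_j.

Step by step this gives:
  u_1 = (-2, -3, -1)
  u_2 = (3/7, -6/7, 12/7)
  u_3 = (2, -1, -1)

Orthogonality check:
  u_2 · u_1 = 0 (should be 0)
  u_3 · u_1 = 0 (should be 0)
  u_3 · u_2 = 0 (should be 0)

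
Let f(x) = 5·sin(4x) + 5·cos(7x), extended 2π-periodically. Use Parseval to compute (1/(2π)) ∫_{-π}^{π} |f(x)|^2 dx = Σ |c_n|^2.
Σ |c_n|^2 = 25

Expand |f|^2 and use orthogonality of {sin(nx), cos(mx)} on [-π, π]:
  ∫_{-π}^{π} sin(nx)^2 dx = π, ∫ cos(mx)^2 dx = π, and cross terms integrate to 0.
So ∫_{-π}^{π} f(x)^2 dx = 5^2 · π + 5^2 · π = (25 + 25)π.
Divide by 2π: (25 + 25)/2 = 25.
By Parseval, this equals Σ |c_n|^2.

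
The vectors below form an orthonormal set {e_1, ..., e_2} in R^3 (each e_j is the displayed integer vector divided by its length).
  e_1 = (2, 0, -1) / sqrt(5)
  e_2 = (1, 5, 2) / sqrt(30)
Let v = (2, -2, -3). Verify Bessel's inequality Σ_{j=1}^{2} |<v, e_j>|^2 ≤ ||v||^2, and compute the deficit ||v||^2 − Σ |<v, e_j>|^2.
Σ |<v, e_j>|^2 = 49/3; ||v||^2 = 17; deficit = 2/3

Write each e_j = u_j / sqrt(<u_j, u_j>) where u_j is the displayed integer vector. Then <v, e_j> = <v, u_j> / sqrt(<u_j, u_j>), so |<v, e_j>|^2 = <v, u_j>^2 / <u_j, u_j>.
Coefficients: <v, e_1> = 7/sqrt(5), <v, e_2> = -14/sqrt(30).
Square and sum: Σ |<v, e_j>|^2 = 49/3.
Compute ||v||^2 = v·v = 17.
Deficit = 17 − 49/3 = 2/3 ≥ 0, confirming Bessel's inequality. (The deficit equals ||v − Σ <v,e_j> e_j||^2, the squared distance from v to span{e_j}.)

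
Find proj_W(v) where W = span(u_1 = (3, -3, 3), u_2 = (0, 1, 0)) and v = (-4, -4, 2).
proj_W(v) = (-1, -4, -1)

Set up U = [u_1 | ... | u_2] ∈ R^(3×2). The projector onto W = col(U) is P = U (U^T U)^(-1) U^T.
Compute U^T U =
  [27, -3]
  [-3, 1],
and U^T v = (6, -4).
Solve U^T U · c = U^T v for the coefficients: c = (-1/3, -5). The projection is proj_W(v) = U c.
Check: (v - proj_W(v)) · u_1 = 0  (should be 0).
Check: (v - proj_W(v)) · u_2 = 0  (should be 0).
Result: proj_W(v) = (-1, -4, -1).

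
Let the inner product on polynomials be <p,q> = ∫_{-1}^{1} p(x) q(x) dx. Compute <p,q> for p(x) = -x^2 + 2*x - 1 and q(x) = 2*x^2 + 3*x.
<p,q> = 28/15

Expand the product: p(x)·q(x) = -2*x^4 + x^3 + 4*x^2 - 3*x.
∫_{-1}^{1} of each monomial x^k gives [2/(k+1) if k even, 0 if k odd]. Integrating term-by-term (or equivalently evaluating the antiderivative F(x) = -2*x^5/5 + x^4/4 + 4*x^3/3 - 3*x^2/2 at the endpoints):
  F(1) − F(−1) = -19/60 − (-131/60) = 28/15.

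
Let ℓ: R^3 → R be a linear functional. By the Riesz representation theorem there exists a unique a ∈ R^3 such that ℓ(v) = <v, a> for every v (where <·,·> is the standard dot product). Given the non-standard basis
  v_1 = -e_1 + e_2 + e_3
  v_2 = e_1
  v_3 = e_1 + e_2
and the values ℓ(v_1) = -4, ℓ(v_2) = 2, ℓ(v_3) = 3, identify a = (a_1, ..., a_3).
a = (2, 1, -3)

Write a = (a_1, ..., a_3) in the standard basis. For each basis vector v_i, ℓ(v_i) = <v_i, a> is a linear equation in the a_j's. Collect the n equations into a matrix system V a = ℓ, where row i of V is v_i (expressed in the standard basis). Since V is invertible (lower-triangular with 1s on the diagonal, up to permutation), solve by back-substitution:
  V =
[[-1, 1, 1],
 [1, 0, 0],
 [1, 1, 0]]
  V a = (-4, 2, 3)
Solving gives a = (2, 1, -3).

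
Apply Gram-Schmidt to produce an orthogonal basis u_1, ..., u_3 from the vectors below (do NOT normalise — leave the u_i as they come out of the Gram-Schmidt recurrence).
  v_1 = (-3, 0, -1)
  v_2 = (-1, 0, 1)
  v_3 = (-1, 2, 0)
Orthogonal basis:
  u_1 = (-3, 0, -1)
  u_2 = (-2/5, 0, 6/5)
  u_3 = (0, 2, 0)

Apply the Gram-Schmidt recurrence
  u_1 = v_1
  u_i = v_i − Σ_{j<i} ((v_i · u_j) / (u_j · u_j)) · u_j.

Step by step this gives:
  u_1 = (-3, 0, -1)
  u_2 = (-2/5, 0, 6/5)
  u_3 = (0, 2, 0)

Orthogonality check:
  u_2 · u_1 = 0 (should be 0)
  u_3 · u_1 = 0 (should be 0)
  u_3 · u_2 = 0 (should be 0)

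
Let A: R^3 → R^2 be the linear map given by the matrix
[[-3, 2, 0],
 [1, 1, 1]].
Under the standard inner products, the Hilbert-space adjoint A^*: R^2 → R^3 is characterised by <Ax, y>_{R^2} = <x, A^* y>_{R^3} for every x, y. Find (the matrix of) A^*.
A^* = A^T =
[[-3, 1],
 [2, 1],
 [0, 1]]

For real matrices with standard dot products, the defining identity <Ax, y> = <x, A^* y> gives (Ax)^T y = x^T (A^*) y, i.e. x^T A^T y = x^T (A^*) y. Since this holds for all x, y, we must have A^* = A^T. Therefore
A^* =
[[-3, 1],
 [2, 1],
 [0, 1]].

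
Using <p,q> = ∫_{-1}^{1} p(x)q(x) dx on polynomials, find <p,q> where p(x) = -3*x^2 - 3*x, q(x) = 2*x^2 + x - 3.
<p,q> = 8/5

Expand the product: p(x)·q(x) = -6*x^4 - 9*x^3 + 6*x^2 + 9*x.
∫_{-1}^{1} of each monomial x^k gives [2/(k+1) if k even, 0 if k odd]. Integrating term-by-term (or equivalently evaluating the antiderivative F(x) = -6*x^5/5 - 9*x^4/4 + 2*x^3 + 9*x^2/2 at the endpoints):
  F(1) − F(−1) = 61/20 − (29/20) = 8/5.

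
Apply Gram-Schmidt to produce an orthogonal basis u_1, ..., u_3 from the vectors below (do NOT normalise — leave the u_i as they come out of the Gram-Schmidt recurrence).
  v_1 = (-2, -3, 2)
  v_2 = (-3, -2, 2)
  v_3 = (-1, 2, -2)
Orthogonal basis:
  u_1 = (-2, -3, 2)
  u_2 = (-19/17, 14/17, 2/17)
  u_3 = (-16/33, -16/33, -40/33)

Apply the Gram-Schmidt recurrence
  u_1 = v_1
  u_i = v_i − Σ_{j<i} ((v_i · u_j) / (u_j · u_j)) · u_j.

Step by step this gives:
  u_1 = (-2, -3, 2)
  u_2 = (-19/17, 14/17, 2/17)
  u_3 = (-16/33, -16/33, -40/33)

Orthogonality check:
  u_2 · u_1 = 0 (should be 0)
  u_3 · u_1 = 0 (should be 0)
  u_3 · u_2 = 0 (should be 0)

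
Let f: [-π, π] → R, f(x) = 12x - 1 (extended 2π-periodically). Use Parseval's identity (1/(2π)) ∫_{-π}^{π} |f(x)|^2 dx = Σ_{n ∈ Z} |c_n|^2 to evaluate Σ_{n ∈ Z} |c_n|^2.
Σ |c_n|^2 = 48π^2 + 1

Expand and integrate term by term over [-π, π]:
  ∫ (12x)^2 dx = 144·(2π^3/3); ∫ 2·12·(-1)·x dx = 0 (odd integrand); ∫ (-1)^2 dx = 1·2π.
So (1/(2π)) ∫_{-π}^{π} (12x - 1)^2 dx = 144π^2/3 + 1 = 48π^2 + 1.
Parseval ⇒ Σ |c_n|^2 = 48π^2 + 1.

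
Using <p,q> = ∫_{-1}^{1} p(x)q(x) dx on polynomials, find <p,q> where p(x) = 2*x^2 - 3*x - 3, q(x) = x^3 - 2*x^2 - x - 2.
<p,q> = 188/15

Expand the product: p(x)·q(x) = 2*x^5 - 7*x^4 + x^3 + 5*x^2 + 9*x + 6.
∫_{-1}^{1} of each monomial x^k gives [2/(k+1) if k even, 0 if k odd]. Integrating term-by-term (or equivalently evaluating the antiderivative F(x) = x^6/3 - 7*x^5/5 + x^4/4 + 5*x^3/3 + 9*x^2/2 + 6*x at the endpoints):
  F(1) − F(−1) = 227/20 − (-71/60) = 188/15.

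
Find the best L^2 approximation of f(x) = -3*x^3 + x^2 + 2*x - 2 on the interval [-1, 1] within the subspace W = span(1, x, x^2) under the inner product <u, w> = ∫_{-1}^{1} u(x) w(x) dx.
g(x) = x^2 + x/5 - 2

The best approximation g ∈ W is the orthogonal projection of f onto W. Writing g = a_0 + a_1 x + a_2 x^2, the coefficients solve the normal equations G · a = b where
  G_{ij} = <φ_i, φ_j> and b_i = <f, φ_i>, with φ_0 = 1, φ_1 = x, φ_2 = x^2.
G =
  [2, 0, 2/3]
  [0, 2/3, 0]
  [2/3, 0, 2/5],
b = (-10/3, 2/15, -14/15).
Solving gives a_0 = -2, a_1 = 1/5, a_2 = 1, so
  g(x) = x^2 + x/5 - 2.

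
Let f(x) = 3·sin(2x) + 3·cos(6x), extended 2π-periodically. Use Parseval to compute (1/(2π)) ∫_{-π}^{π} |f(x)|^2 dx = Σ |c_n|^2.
Σ |c_n|^2 = 9

Expand |f|^2 and use orthogonality of {sin(nx), cos(mx)} on [-π, π]:
  ∫_{-π}^{π} sin(nx)^2 dx = π, ∫ cos(mx)^2 dx = π, and cross terms integrate to 0.
So ∫_{-π}^{π} f(x)^2 dx = 3^2 · π + 3^2 · π = (9 + 9)π.
Divide by 2π: (9 + 9)/2 = 9.
By Parseval, this equals Σ |c_n|^2.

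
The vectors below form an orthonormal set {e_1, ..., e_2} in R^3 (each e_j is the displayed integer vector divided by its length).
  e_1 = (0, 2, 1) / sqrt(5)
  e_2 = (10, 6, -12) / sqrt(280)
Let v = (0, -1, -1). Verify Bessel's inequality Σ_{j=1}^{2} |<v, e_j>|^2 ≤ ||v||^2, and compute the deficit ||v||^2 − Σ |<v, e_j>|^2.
Σ |<v, e_j>|^2 = 27/14; ||v||^2 = 2; deficit = 1/14

Write each e_j = u_j / sqrt(<u_j, u_j>) where u_j is the displayed integer vector. Then <v, e_j> = <v, u_j> / sqrt(<u_j, u_j>), so |<v, e_j>|^2 = <v, u_j>^2 / <u_j, u_j>.
Coefficients: <v, e_1> = -3/sqrt(5), <v, e_2> = 6/sqrt(280).
Square and sum: Σ |<v, e_j>|^2 = 27/14.
Compute ||v||^2 = v·v = 2.
Deficit = 2 − 27/14 = 1/14 ≥ 0, confirming Bessel's inequality. (The deficit equals ||v − Σ <v,e_j> e_j||^2, the squared distance from v to span{e_j}.)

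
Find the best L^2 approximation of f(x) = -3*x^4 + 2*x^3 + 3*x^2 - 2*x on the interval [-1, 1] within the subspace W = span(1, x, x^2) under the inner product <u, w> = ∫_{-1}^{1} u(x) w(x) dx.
g(x) = 3*x^2/7 - 4*x/5 + 9/35

The best approximation g ∈ W is the orthogonal projection of f onto W. Writing g = a_0 + a_1 x + a_2 x^2, the coefficients solve the normal equations G · a = b where
  G_{ij} = <φ_i, φ_j> and b_i = <f, φ_i>, with φ_0 = 1, φ_1 = x, φ_2 = x^2.
G =
  [2, 0, 2/3]
  [0, 2/3, 0]
  [2/3, 0, 2/5],
b = (4/5, -8/15, 12/35).
Solving gives a_0 = 9/35, a_1 = -4/5, a_2 = 3/7, so
  g(x) = 3*x^2/7 - 4*x/5 + 9/35.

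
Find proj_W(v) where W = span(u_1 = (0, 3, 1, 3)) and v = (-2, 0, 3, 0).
proj_W(v) = (0, 9/19, 3/19, 9/19)

Set up U = [u_1 | ... | u_1] ∈ R^(4×1). The projector onto W = col(U) is P = U (U^T U)^(-1) U^T.
Compute U^T U =
  [19],
and U^T v = (3).
Solve U^T U · c = U^T v for the coefficients: c = (3/19). The projection is proj_W(v) = U c.
Check: (v - proj_W(v)) · u_1 = 0  (should be 0).
Result: proj_W(v) = (0, 9/19, 3/19, 9/19).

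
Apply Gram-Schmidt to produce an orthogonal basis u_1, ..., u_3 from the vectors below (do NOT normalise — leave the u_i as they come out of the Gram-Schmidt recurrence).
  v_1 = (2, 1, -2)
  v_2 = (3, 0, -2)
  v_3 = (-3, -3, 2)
Orthogonal basis:
  u_1 = (2, 1, -2)
  u_2 = (7/9, -10/9, 2/9)
  u_3 = (-12/17, -12/17, -18/17)

Apply the Gram-Schmidt recurrence
  u_1 = v_1
  u_i = v_i − Σ_{j<i} ((v_i · u_j) / (u_j · u_j)) · u_j.

Step by step this gives:
  u_1 = (2, 1, -2)
  u_2 = (7/9, -10/9, 2/9)
  u_3 = (-12/17, -12/17, -18/17)

Orthogonality check:
  u_2 · u_1 = 0 (should be 0)
  u_3 · u_1 = 0 (should be 0)
  u_3 · u_2 = 0 (should be 0)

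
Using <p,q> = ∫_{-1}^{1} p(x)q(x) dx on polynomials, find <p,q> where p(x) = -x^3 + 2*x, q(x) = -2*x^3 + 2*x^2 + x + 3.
<p,q> = -2/21

Expand the product: p(x)·q(x) = 2*x^6 - 2*x^5 - 5*x^4 + x^3 + 2*x^2 + 6*x.
∫_{-1}^{1} of each monomial x^k gives [2/(k+1) if k even, 0 if k odd]. Integrating term-by-term (or equivalently evaluating the antiderivative F(x) = 2*x^7/7 - x^6/3 - x^5 + x^4/4 + 2*x^3/3 + 3*x^2 at the endpoints):
  F(1) − F(−1) = 241/84 − (83/28) = -2/21.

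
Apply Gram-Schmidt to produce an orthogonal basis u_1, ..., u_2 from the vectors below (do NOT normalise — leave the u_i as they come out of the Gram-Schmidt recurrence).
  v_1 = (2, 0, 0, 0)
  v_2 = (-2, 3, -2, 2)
Orthogonal basis:
  u_1 = (2, 0, 0, 0)
  u_2 = (0, 3, -2, 2)

Apply the Gram-Schmidt recurrence
  u_1 = v_1
  u_i = v_i − Σ_{j<i} ((v_i · u_j) / (u_j · u_j)) · u_j.

Step by step this gives:
  u_1 = (2, 0, 0, 0)
  u_2 = (0, 3, -2, 2)

Orthogonality check:
  u_2 · u_1 = 0 (should be 0)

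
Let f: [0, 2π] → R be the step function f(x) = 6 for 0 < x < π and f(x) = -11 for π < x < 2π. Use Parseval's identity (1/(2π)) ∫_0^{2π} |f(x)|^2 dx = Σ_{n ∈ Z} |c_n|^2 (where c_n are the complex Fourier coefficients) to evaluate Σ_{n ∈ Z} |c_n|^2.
Σ |c_n|^2 = 157/2

Parseval equates the L^2 energy of f (normalised by 1/(2π)) with the ℓ^2 sum of its Fourier coefficients: (1/(2π)) ∫_0^{2π} |f|^2 = Σ |c_n|^2.
Compute the left side: (1/(2π)) [∫_0^π 6^2 dx + ∫_π^{2π} (-11)^2 dx] = (1/(2π)) · (36π + 121π) = (36 + 121)/2 = 157/2.
So Σ_{n ∈ Z} |c_n|^2 = 157/2.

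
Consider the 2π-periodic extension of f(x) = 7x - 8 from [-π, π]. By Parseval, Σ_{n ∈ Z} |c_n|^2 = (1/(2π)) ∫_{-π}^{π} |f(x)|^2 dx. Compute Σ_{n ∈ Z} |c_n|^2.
Σ |c_n|^2 = 49π^2/3 + 64

Expand and integrate term by term over [-π, π]:
  ∫ (7x)^2 dx = 49·(2π^3/3); ∫ 2·7·(-8)·x dx = 0 (odd integrand); ∫ (-8)^2 dx = 64·2π.
So (1/(2π)) ∫_{-π}^{π} (7x - 8)^2 dx = 49π^2/3 + 64 = 49π^2/3 + 64.
Parseval ⇒ Σ |c_n|^2 = 49π^2/3 + 64.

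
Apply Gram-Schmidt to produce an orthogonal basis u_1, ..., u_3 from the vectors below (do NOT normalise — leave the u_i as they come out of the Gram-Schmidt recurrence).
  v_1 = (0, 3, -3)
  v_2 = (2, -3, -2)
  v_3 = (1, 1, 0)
Orthogonal basis:
  u_1 = (0, 3, -3)
  u_2 = (2, -5/2, -5/2)
  u_3 = (35/33, 14/33, 14/33)

Apply the Gram-Schmidt recurrence
  u_1 = v_1
  u_i = v_i − Σ_{j<i} ((v_i · u_j) / (u_j · u_j)) · u_j.

Step by step this gives:
  u_1 = (0, 3, -3)
  u_2 = (2, -5/2, -5/2)
  u_3 = (35/33, 14/33, 14/33)

Orthogonality check:
  u_2 · u_1 = 0 (should be 0)
  u_3 · u_1 = 0 (should be 0)
  u_3 · u_2 = 0 (should be 0)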